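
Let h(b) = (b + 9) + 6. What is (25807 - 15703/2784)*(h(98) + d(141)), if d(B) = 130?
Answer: 5818309785/928 ≈ 6.2697e+6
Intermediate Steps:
h(b) = 15 + b (h(b) = (9 + b) + 6 = 15 + b)
(25807 - 15703/2784)*(h(98) + d(141)) = (25807 - 15703/2784)*((15 + 98) + 130) = (25807 - 15703*1/2784)*(113 + 130) = (25807 - 15703/2784)*243 = (71830985/2784)*243 = 5818309785/928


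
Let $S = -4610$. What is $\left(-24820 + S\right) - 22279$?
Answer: $-51709$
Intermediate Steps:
$\left(-24820 + S\right) - 22279 = \left(-24820 - 4610\right) - 22279 = -29430 - 22279 = -51709$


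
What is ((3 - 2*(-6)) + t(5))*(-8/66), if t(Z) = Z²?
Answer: -160/33 ≈ -4.8485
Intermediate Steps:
((3 - 2*(-6)) + t(5))*(-8/66) = ((3 - 2*(-6)) + 5²)*(-8/66) = ((3 + 12) + 25)*(-8*1/66) = (15 + 25)*(-4/33) = 40*(-4/33) = -160/33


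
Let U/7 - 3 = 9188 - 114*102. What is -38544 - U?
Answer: -21485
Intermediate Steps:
U = -17059 (U = 21 + 7*(9188 - 114*102) = 21 + 7*(9188 - 1*11628) = 21 + 7*(9188 - 11628) = 21 + 7*(-2440) = 21 - 17080 = -17059)
-38544 - U = -38544 - 1*(-17059) = -38544 + 17059 = -21485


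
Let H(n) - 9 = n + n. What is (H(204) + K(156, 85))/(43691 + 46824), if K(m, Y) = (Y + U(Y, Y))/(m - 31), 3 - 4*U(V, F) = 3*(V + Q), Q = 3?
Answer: 208579/45257500 ≈ 0.0046087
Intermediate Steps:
U(V, F) = -3/2 - 3*V/4 (U(V, F) = ¾ - 3*(V + 3)/4 = ¾ - 3*(3 + V)/4 = ¾ - (9 + 3*V)/4 = ¾ + (-9/4 - 3*V/4) = -3/2 - 3*V/4)
H(n) = 9 + 2*n (H(n) = 9 + (n + n) = 9 + 2*n)
K(m, Y) = (-3/2 + Y/4)/(-31 + m) (K(m, Y) = (Y + (-3/2 - 3*Y/4))/(m - 31) = (-3/2 + Y/4)/(-31 + m))
(H(204) + K(156, 85))/(43691 + 46824) = ((9 + 2*204) + (-6 + 85)/(4*(-31 + 156)))/(43691 + 46824) = ((9 + 408) + (¼)*79/125)/90515 = (417 + (¼)*(1/125)*79)*(1/90515) = (417 + 79/500)*(1/90515) = (208579/500)*(1/90515) = 208579/45257500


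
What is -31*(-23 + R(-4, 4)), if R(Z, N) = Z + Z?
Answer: 961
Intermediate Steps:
R(Z, N) = 2*Z
-31*(-23 + R(-4, 4)) = -31*(-23 + 2*(-4)) = -31*(-23 - 8) = -31*(-31) = 961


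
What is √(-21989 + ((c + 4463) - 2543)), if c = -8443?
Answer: 36*I*√22 ≈ 168.85*I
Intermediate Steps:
√(-21989 + ((c + 4463) - 2543)) = √(-21989 + ((-8443 + 4463) - 2543)) = √(-21989 + (-3980 - 2543)) = √(-21989 - 6523) = √(-28512) = 36*I*√22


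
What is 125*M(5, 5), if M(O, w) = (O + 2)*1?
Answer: 875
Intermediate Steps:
M(O, w) = 2 + O (M(O, w) = (2 + O)*1 = 2 + O)
125*M(5, 5) = 125*(2 + 5) = 125*7 = 875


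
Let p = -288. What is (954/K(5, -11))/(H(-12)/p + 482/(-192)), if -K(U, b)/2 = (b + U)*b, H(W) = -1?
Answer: 11448/3971 ≈ 2.8829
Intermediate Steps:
K(U, b) = -2*b*(U + b) (K(U, b) = -2*(b + U)*b = -2*(U + b)*b = -2*b*(U + b))
(954/K(5, -11))/(H(-12)/p + 482/(-192)) = (954/((-2*(-11)*(5 - 11))))/(-1/(-288) + 482/(-192)) = (954/((-2*(-11)*(-6))))/(-1*(-1/288) + 482*(-1/192)) = (954/(-132))/(1/288 - 241/96) = (954*(-1/132))/(-361/144) = -159/22*(-144/361) = 11448/3971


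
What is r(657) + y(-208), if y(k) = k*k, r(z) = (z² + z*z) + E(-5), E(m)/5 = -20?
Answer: 906462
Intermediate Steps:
E(m) = -100 (E(m) = 5*(-20) = -100)
r(z) = -100 + 2*z² (r(z) = (z² + z*z) - 100 = (z² + z²) - 100 = 2*z² - 100 = -100 + 2*z²)
y(k) = k²
r(657) + y(-208) = (-100 + 2*657²) + (-208)² = (-100 + 2*431649) + 43264 = (-100 + 863298) + 43264 = 863198 + 43264 = 906462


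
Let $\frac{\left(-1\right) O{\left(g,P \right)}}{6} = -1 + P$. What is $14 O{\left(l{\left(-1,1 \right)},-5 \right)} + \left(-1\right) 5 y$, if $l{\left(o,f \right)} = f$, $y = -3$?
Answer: $519$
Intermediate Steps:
$O{\left(g,P \right)} = 6 - 6 P$ ($O{\left(g,P \right)} = - 6 \left(-1 + P\right) = 6 - 6 P$)
$14 O{\left(l{\left(-1,1 \right)},-5 \right)} + \left(-1\right) 5 y = 14 \left(6 - -30\right) + \left(-1\right) 5 \left(-3\right) = 14 \left(6 + 30\right) - -15 = 14 \cdot 36 + 15 = 504 + 15 = 519$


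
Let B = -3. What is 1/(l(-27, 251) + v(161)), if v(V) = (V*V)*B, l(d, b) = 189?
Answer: -1/77574 ≈ -1.2891e-5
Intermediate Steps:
v(V) = -3*V**2 (v(V) = (V*V)*(-3) = V**2*(-3) = -3*V**2)
1/(l(-27, 251) + v(161)) = 1/(189 - 3*161**2) = 1/(189 - 3*25921) = 1/(189 - 77763) = 1/(-77574) = -1/77574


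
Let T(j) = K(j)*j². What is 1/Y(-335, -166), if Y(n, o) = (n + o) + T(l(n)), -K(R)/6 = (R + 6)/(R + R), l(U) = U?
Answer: -1/331146 ≈ -3.0198e-6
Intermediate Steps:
K(R) = -3*(6 + R)/R (K(R) = -6*(R + 6)/(R + R) = -6*(6 + R)/(2*R) = -6*(6 + R)*1/(2*R) = -3*(6 + R)/R)
T(j) = j²*(-3 - 18/j) (T(j) = (-3 - 18/j)*j² = j²*(-3 - 18/j))
Y(n, o) = n + o - 3*n*(6 + n) (Y(n, o) = (n + o) - 3*n*(6 + n) = n + o - 3*n*(6 + n))
1/Y(-335, -166) = 1/(-335 - 166 - 3*(-335)*(6 - 335)) = 1/(-335 - 166 - 3*(-335)*(-329)) = 1/(-335 - 166 - 330645) = 1/(-331146) = -1/331146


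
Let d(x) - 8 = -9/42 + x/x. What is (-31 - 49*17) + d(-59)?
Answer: -11973/14 ≈ -855.21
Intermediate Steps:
d(x) = 123/14 (d(x) = 8 + (-9/42 + x/x) = 8 + (-9*1/42 + 1) = 8 + (-3/14 + 1) = 8 + 11/14 = 123/14)
(-31 - 49*17) + d(-59) = (-31 - 49*17) + 123/14 = (-31 - 833) + 123/14 = -864 + 123/14 = -11973/14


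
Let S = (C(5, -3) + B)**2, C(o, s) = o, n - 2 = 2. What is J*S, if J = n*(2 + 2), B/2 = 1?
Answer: 784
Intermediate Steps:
n = 4 (n = 2 + 2 = 4)
B = 2 (B = 2*1 = 2)
S = 49 (S = (5 + 2)**2 = 7**2 = 49)
J = 16 (J = 4*(2 + 2) = 4*4 = 16)
J*S = 16*49 = 784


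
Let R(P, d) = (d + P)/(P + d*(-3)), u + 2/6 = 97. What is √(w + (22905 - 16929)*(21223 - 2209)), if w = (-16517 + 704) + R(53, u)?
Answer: 2*√1595366005837/237 ≈ 10659.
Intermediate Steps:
u = 290/3 (u = -⅓ + 97 = 290/3 ≈ 96.667)
R(P, d) = (P + d)/(P - 3*d)
w = -11243492/711 (w = (-16517 + 704) + (53 + 290/3)/(53 - 3*290/3) = -15813 + (449/3)/(53 - 290) = -15813 + (449/3)/(-237) = -15813 - 1/237*449/3 = -15813 - 449/711 = -11243492/711 ≈ -15814.)
√(w + (22905 - 16929)*(21223 - 2209)) = √(-11243492/711 + (22905 - 16929)*(21223 - 2209)) = √(-11243492/711 + 5976*19014) = √(-11243492/711 + 113627664) = √(80778025612/711) = 2*√1595366005837/237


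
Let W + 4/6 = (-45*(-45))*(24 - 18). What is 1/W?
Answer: 3/36448 ≈ 8.2309e-5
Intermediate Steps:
W = 36448/3 (W = -2/3 + (-45*(-45))*(24 - 18) = -2/3 + 2025*6 = -2/3 + 12150 = 36448/3 ≈ 12149.)
1/W = 1/(36448/3) = 3/36448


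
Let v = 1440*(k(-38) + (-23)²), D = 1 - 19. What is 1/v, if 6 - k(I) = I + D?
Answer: 1/851040 ≈ 1.1750e-6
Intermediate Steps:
D = -18
k(I) = 24 - I (k(I) = 6 - (I - 18) = 6 - (-18 + I) = 6 + (18 - I) = 24 - I)
v = 851040 (v = 1440*((24 - 1*(-38)) + (-23)²) = 1440*((24 + 38) + 529) = 1440*(62 + 529) = 1440*591 = 851040)
1/v = 1/851040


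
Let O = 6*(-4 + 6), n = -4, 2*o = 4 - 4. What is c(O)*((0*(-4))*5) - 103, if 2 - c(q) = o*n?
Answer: -103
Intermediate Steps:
o = 0 (o = (4 - 4)/2 = (½)*0 = 0)
O = 12 (O = 6*2 = 12)
c(q) = 2 (c(q) = 2 - 0*(-4) = 2 - 1*0 = 2 + 0 = 2)
c(O)*((0*(-4))*5) - 103 = 2*((0*(-4))*5) - 103 = 2*(0*5) - 103 = 2*0 - 103 = 0 - 103 = -103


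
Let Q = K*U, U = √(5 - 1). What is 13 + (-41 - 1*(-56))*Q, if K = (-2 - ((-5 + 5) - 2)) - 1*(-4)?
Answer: 133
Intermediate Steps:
U = 2 (U = √4 = 2)
K = 4 (K = (-2 - (0 - 2)) + 4 = (-2 - 1*(-2)) + 4 = (-2 + 2) + 4 = 0 + 4 = 4)
Q = 8 (Q = 4*2 = 8)
13 + (-41 - 1*(-56))*Q = 13 + (-41 - 1*(-56))*8 = 13 + (-41 + 56)*8 = 13 + 15*8 = 13 + 120 = 133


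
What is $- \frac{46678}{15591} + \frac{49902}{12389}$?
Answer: $\frac{199728340}{193156899} \approx 1.034$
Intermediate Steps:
$- \frac{46678}{15591} + \frac{49902}{12389} = \frac{199728340}{193156899}$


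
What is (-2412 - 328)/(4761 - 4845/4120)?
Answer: -451552/784419 ≈ -0.57565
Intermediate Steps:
(-2412 - 328)/(4761 - 4845/4120) = -2740/(4761 - 4845*1/4120) = -2740/(4761 - 969/824) = -2740/3922095/824 = -2740*824/3922095 = -451552/784419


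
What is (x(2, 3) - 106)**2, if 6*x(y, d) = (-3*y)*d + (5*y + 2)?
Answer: 11449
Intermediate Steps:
x(y, d) = 1/3 + 5*y/6 - d*y/2 (x(y, d) = ((-3*y)*d + (5*y + 2))/6 = (-3*d*y + (2 + 5*y))/6 = (2 + 5*y - 3*d*y)/6 = 1/3 + 5*y/6 - d*y/2)
(x(2, 3) - 106)**2 = ((1/3 + (5/6)*2 - 1/2*3*2) - 106)**2 = ((1/3 + 5/3 - 3) - 106)**2 = (-1 - 106)**2 = (-107)**2 = 11449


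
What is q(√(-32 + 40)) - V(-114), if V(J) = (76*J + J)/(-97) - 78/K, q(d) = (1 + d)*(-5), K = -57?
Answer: -178519/1843 - 10*√2 ≈ -111.01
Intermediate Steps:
q(d) = -5 - 5*d
V(J) = 26/19 - 77*J/97 (V(J) = (76*J + J)/(-97) - 78/(-57) = (77*J)*(-1/97) - 78*(-1/57) = -77*J/97 + 26/19 = 26/19 - 77*J/97)
q(√(-32 + 40)) - V(-114) = (-5 - 5*√(-32 + 40)) - (26/19 - 77/97*(-114)) = (-5 - 10*√2) - (26/19 + 8778/97) = (-5 - 10*√2) - 1*169304/1843 = (-5 - 10*√2) - 169304/1843 = -178519/1843 - 10*√2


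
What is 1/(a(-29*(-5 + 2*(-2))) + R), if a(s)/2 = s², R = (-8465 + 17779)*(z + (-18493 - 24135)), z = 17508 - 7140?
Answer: -1/300333398 ≈ -3.3296e-9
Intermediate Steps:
z = 10368
R = -300469640 (R = (-8465 + 17779)*(10368 + (-18493 - 24135)) = 9314*(10368 - 42628) = 9314*(-32260) = -300469640)
a(s) = 2*s²
1/(a(-29*(-5 + 2*(-2))) + R) = 1/(2*(-29*(-5 + 2*(-2)))² - 300469640) = 1/(2*(-29*(-5 - 4))² - 300469640) = 1/(2*(-29*(-9))² - 300469640) = 1/(2*261² - 300469640) = 1/(2*68121 - 300469640) = 1/(136242 - 300469640) = 1/(-300333398) = -1/300333398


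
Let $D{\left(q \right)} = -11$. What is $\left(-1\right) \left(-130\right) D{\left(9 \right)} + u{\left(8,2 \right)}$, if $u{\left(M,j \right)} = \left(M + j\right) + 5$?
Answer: $-1415$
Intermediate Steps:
$u{\left(M,j \right)} = 5 + M + j$
$\left(-1\right) \left(-130\right) D{\left(9 \right)} + u{\left(8,2 \right)} = \left(-1\right) \left(-130\right) \left(-11\right) + \left(5 + 8 + 2\right) = 130 \left(-11\right) + 15 = -1430 + 15 = -1415$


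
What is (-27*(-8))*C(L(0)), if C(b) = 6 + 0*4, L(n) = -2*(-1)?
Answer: 1296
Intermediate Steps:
L(n) = 2
C(b) = 6 (C(b) = 6 + 0 = 6)
(-27*(-8))*C(L(0)) = -27*(-8)*6 = 216*6 = 1296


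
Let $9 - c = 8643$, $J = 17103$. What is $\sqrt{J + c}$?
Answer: $3 \sqrt{941} \approx 92.027$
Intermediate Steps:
$c = -8634$ ($c = 9 - 8643 = -8634$)
$\sqrt{J + c} = \sqrt{17103 - 8634} = \sqrt{8469} = 3 \sqrt{941}$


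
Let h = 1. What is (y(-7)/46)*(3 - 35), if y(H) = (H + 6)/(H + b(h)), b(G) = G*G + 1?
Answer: -16/115 ≈ -0.13913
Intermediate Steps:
b(G) = 1 + G**2 (b(G) = G**2 + 1 = 1 + G**2)
y(H) = (6 + H)/(2 + H) (y(H) = (H + 6)/(H + (1 + 1**2)) = (6 + H)/(H + (1 + 1)) = (6 + H)/(H + 2) = (6 + H)/(2 + H))
(y(-7)/46)*(3 - 35) = (((6 - 7)/(2 - 7))/46)*(3 - 35) = ((-1/(-5))*(1/46))*(-32) = (-1/5*(-1)*(1/46))*(-32) = ((1/5)*(1/46))*(-32) = (1/230)*(-32) = -16/115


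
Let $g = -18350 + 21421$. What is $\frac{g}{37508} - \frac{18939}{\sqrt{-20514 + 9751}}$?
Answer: $\frac{3071}{37508} + \frac{18939 i \sqrt{10763}}{10763} \approx 0.081876 + 182.55 i$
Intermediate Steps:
$g = 3071$
$\frac{g}{37508} - \frac{18939}{\sqrt{-20514 + 9751}} = \frac{3071}{37508} - \frac{18939}{\sqrt{-20514 + 9751}} = 3071 \cdot \frac{1}{37508} - \frac{18939}{\sqrt{-10763}} = \frac{3071}{37508} - \frac{18939}{i \sqrt{10763}} = \frac{3071}{37508} - 18939 \left(- \frac{i \sqrt{10763}}{10763}\right) = \frac{3071}{37508} + \frac{18939 i \sqrt{10763}}{10763}$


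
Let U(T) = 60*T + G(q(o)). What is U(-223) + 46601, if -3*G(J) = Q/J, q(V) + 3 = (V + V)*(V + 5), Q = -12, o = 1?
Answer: 298993/9 ≈ 33221.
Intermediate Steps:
q(V) = -3 + 2*V*(5 + V) (q(V) = -3 + (V + V)*(V + 5) = -3 + (2*V)*(5 + V) = -3 + 2*V*(5 + V))
G(J) = 4/J (G(J) = -(-4)/J = 4/J)
U(T) = 4/9 + 60*T (U(T) = 60*T + 4/(-3 + 2*1**2 + 10*1) = 60*T + 4/(-3 + 2*1 + 10) = 60*T + 4/(-3 + 2 + 10) = 60*T + 4/9 = 4/9 + 60*T)
U(-223) + 46601 = (4/9 + 60*(-223)) + 46601 = (4/9 - 13380) + 46601 = -120416/9 + 46601 = 298993/9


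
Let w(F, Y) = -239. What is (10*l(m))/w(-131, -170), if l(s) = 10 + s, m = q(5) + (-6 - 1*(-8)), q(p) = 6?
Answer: -180/239 ≈ -0.75314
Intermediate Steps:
m = 8 (m = 6 + (-6 - 1*(-8)) = 6 + (-6 + 8) = 6 + 2 = 8)
(10*l(m))/w(-131, -170) = (10*(10 + 8))/(-239) = (10*18)*(-1/239) = 180*(-1/239) = -180/239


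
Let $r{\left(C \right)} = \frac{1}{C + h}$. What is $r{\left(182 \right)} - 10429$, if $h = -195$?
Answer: $- \frac{135578}{13} \approx -10429.0$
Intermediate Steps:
$r{\left(C \right)} = \frac{1}{-195 + C}$ ($r{\left(C \right)} = \frac{1}{C - 195} = \frac{1}{-195 + C}$)
$r{\left(182 \right)} - 10429 = \frac{1}{-195 + 182} - 10429 = \frac{1}{-13} - 10429 = - \frac{1}{13} - 10429 = - \frac{135578}{13}$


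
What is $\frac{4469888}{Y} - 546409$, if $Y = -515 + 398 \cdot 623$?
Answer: $- \frac{135198426663}{247439} \approx -5.4639 \cdot 10^{5}$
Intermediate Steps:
$Y = 247439$ ($Y = -515 + 247954 = 247439$)
$\frac{4469888}{Y} - 546409 = \frac{4469888}{247439} - 546409 = - \frac{135198426663}{247439}$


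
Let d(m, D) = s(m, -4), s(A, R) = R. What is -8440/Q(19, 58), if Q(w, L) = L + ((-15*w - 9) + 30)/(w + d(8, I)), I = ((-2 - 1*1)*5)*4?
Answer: -21100/101 ≈ -208.91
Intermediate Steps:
I = -60 (I = ((-2 - 1)*5)*4 = -3*5*4 = -15*4 = -60)
d(m, D) = -4
Q(w, L) = L + (21 - 15*w)/(-4 + w) (Q(w, L) = L + ((-15*w - 9) + 30)/(w - 4) = L + ((-9 - 15*w) + 30)/(-4 + w) = L + (21 - 15*w)/(-4 + w))
-8440/Q(19, 58) = -8440*(-4 + 19)/(21 - 15*19 - 4*58 + 58*19) = -8440*15/(21 - 285 - 232 + 1102) = -8440/((1/15)*606) = -8440/202/5 = -8440*5/202 = -21100/101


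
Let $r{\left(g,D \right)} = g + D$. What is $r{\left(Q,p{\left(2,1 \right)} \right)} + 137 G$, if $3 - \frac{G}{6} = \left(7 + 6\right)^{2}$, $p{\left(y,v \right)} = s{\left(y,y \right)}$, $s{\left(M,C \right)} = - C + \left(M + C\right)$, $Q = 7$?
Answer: $-136443$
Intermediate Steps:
$s{\left(M,C \right)} = M$ ($s{\left(M,C \right)} = - C + \left(C + M\right) = M$)
$p{\left(y,v \right)} = y$
$G = -996$ ($G = 18 - 6 \left(7 + 6\right)^{2} = 18 - 6 \cdot 13^{2} = 18 - 1014 = -996$)
$r{\left(g,D \right)} = D + g$
$r{\left(Q,p{\left(2,1 \right)} \right)} + 137 G = \left(2 + 7\right) + 137 \left(-996\right) = 9 - 136452 = -136443$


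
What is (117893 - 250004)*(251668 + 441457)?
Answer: -91569436875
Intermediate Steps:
(117893 - 250004)*(251668 + 441457) = -132111*693125 = -91569436875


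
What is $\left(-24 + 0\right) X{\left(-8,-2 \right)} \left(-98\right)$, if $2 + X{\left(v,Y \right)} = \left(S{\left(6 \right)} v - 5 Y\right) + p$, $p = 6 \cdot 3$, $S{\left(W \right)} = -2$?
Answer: $98784$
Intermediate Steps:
$p = 18$
$X{\left(v,Y \right)} = 16 - 5 Y - 2 v$ ($X{\left(v,Y \right)} = -2 - \left(-18 + 2 v + 5 Y\right) = 16 - 5 Y - 2 v$)
$\left(-24 + 0\right) X{\left(-8,-2 \right)} \left(-98\right) = \left(-24 + 0\right) \left(16 - -10 - -16\right) \left(-98\right) = - 24 \left(16 + 10 + 16\right) \left(-98\right) = \left(-24\right) 42 \left(-98\right) = \left(-1008\right) \left(-98\right) = 98784$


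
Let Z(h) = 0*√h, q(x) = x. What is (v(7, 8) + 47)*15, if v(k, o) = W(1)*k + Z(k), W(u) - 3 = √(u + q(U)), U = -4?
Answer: 1020 + 105*I*√3 ≈ 1020.0 + 181.87*I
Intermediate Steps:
Z(h) = 0
W(u) = 3 + √(-4 + u) (W(u) = 3 + √(u - 4) = 3 + √(-4 + u))
v(k, o) = k*(3 + I*√3) (v(k, o) = (3 + √(-4 + 1))*k + 0 = (3 + √(-3))*k + 0 = (3 + I*√3)*k + 0 = k*(3 + I*√3) + 0 = k*(3 + I*√3))
(v(7, 8) + 47)*15 = (7*(3 + I*√3) + 47)*15 = ((21 + 7*I*√3) + 47)*15 = (68 + 7*I*√3)*15 = 1020 + 105*I*√3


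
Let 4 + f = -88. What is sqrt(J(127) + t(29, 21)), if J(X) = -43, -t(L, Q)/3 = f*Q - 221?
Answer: 4*sqrt(401) ≈ 80.100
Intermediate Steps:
f = -92 (f = -4 - 88 = -92)
t(L, Q) = 663 + 276*Q (t(L, Q) = -3*(-92*Q - 221) = -3*(-221 - 92*Q) = 663 + 276*Q)
sqrt(J(127) + t(29, 21)) = sqrt(-43 + (663 + 276*21)) = sqrt(-43 + (663 + 5796)) = sqrt(-43 + 6459) = sqrt(6416) = 4*sqrt(401)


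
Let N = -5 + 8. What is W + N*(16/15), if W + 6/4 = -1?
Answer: 7/10 ≈ 0.70000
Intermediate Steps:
W = -5/2 (W = -3/2 - 1 = -5/2 ≈ -2.5000)
N = 3
W + N*(16/15) = -5/2 + 3*(16/15) = -5/2 + 16/5 = 7/10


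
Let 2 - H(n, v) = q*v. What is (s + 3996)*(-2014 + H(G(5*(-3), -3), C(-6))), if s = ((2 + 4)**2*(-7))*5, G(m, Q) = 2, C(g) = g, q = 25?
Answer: -5094432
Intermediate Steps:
H(n, v) = 2 - 25*v
s = -1260 (s = (6**2*(-7))*5 = (36*(-7))*5 = -252*5 = -1260)
(s + 3996)*(-2014 + H(G(5*(-3), -3), C(-6))) = (-1260 + 3996)*(-2014 + (2 - 25*(-6))) = 2736*(-2014 + (2 + 150)) = 2736*(-2014 + 152) = 2736*(-1862) = -5094432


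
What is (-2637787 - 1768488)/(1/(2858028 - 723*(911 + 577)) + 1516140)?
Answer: -7852880930100/2702070772561 ≈ -2.9062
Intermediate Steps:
(-2637787 - 1768488)/(1/(2858028 - 723*(911 + 577)) + 1516140) = -4406275/(1/(2858028 - 723*1488) + 1516140) = -4406275/(1/(2858028 - 1075824) + 1516140) = -4406275/(1/1782204 + 1516140) = -4406275/2702070772561/1782204 = -4406275*1782204/2702070772561 = -7852880930100/2702070772561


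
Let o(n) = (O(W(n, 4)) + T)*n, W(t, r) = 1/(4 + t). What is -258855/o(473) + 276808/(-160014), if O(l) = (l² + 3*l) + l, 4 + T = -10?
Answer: 4503765898748341/120474067038567 ≈ 37.384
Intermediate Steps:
T = -14 (T = -4 - 10 = -14)
O(l) = l² + 4*l
o(n) = n*(-14 + (4 + 1/(4 + n))/(4 + n)) (o(n) = ((4 + 1/(4 + n))/(4 + n) - 14)*n = (-14 + (4 + 1/(4 + n))/(4 + n))*n = n*(-14 + (4 + 1/(4 + n))/(4 + n)))
-258855/o(473) + 276808/(-160014) = -258855*(4 + 473)²/(473*(17 - 14*(4 + 473)² + 4*473)) + 276808/(-160014) = -258855*227529/(473*(17 - 14*477² + 1892)) + 276808*(-1/160014) = -258855*227529/(473*(17 - 14*227529 + 1892)) - 138404/80007 = -258855*227529/(473*(17 - 3185406 + 1892)) - 138404/80007 = -258855/(473*(1/227529)*(-3183497)) - 138404/80007 = -258855/(-1505794081/227529) - 138404/80007 = -258855*(-227529/1505794081) - 138404/80007 = 58897019295/1505794081 - 138404/80007 = 4503765898748341/120474067038567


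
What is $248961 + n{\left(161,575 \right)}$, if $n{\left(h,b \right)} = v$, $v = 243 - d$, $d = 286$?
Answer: $248918$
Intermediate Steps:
$v = -43$ ($v = 243 - 286 = -43$)
$n{\left(h,b \right)} = -43$
$248961 + n{\left(161,575 \right)} = 248961 - 43 = 248918$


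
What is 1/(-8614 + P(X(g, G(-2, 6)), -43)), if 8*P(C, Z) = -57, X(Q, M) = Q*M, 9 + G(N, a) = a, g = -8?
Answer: -8/68969 ≈ -0.00011599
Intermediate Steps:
G(N, a) = -9 + a
X(Q, M) = M*Q
P(C, Z) = -57/8 (P(C, Z) = (1/8)*(-57) = -57/8)
1/(-8614 + P(X(g, G(-2, 6)), -43)) = 1/(-8614 - 57/8) = 1/(-68969/8) = -8/68969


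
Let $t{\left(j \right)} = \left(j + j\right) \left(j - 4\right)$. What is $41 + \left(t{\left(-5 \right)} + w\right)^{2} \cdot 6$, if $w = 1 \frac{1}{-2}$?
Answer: $\frac{96205}{2} \approx 48103.0$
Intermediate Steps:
$w = - \frac{1}{2}$ ($w = 1 \left(- \frac{1}{2}\right) = - \frac{1}{2} \approx -0.5$)
$t{\left(j \right)} = 2 j \left(-4 + j\right)$
$41 + \left(t{\left(-5 \right)} + w\right)^{2} \cdot 6 = 41 + \left(2 \left(-5\right) \left(-4 - 5\right) - \frac{1}{2}\right)^{2} \cdot 6 = 41 + \left(2 \left(-5\right) \left(-9\right) - \frac{1}{2}\right)^{2} \cdot 6 = 41 + \left(90 - \frac{1}{2}\right)^{2} \cdot 6 = 41 + \left(\frac{179}{2}\right)^{2} \cdot 6 = 41 + \frac{32041}{4} \cdot 6 = 41 + \frac{96123}{2} = \frac{96205}{2}$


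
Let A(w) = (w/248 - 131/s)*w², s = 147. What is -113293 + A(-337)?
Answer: -13445933971/36456 ≈ -3.6883e+5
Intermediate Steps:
A(w) = w²*(-131/147 + w/248) (A(w) = (w/248 - 131/147)*w² = (-131/147 + w/248)*w² = w²*(-131/147 + w/248))
-113293 + A(-337) = -113293 + (1/36456)*(-337)²*(-32488 + 147*(-337)) = -113293 + (1/36456)*113569*(-32488 - 49539) = -113293 + (1/36456)*113569*(-82027) = -113293 - 9315724363/36456 = -13445933971/36456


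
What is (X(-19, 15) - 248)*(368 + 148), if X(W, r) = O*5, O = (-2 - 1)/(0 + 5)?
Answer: -129516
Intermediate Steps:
O = -⅗ (O = -3/5 = -3*⅕ = -⅗ ≈ -0.60000)
X(W, r) = -3 (X(W, r) = -⅗*5 = -3)
(X(-19, 15) - 248)*(368 + 148) = (-3 - 248)*(368 + 148) = -251*516 = -129516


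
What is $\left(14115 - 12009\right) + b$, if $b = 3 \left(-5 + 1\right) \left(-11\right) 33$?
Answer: $6462$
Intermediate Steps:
$b = 4356$ ($b = 3 \left(-4\right) \left(-11\right) 33 = \left(-12\right) \left(-11\right) 33 = 132 \cdot 33 = 4356$)
$\left(14115 - 12009\right) + b = \left(14115 - 12009\right) + 4356 = 2106 + 4356 = 6462$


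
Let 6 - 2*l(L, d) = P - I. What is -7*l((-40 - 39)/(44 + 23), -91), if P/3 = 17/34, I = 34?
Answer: -539/4 ≈ -134.75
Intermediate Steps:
P = 3/2 (P = 3*(17/34) = 3*(17*(1/34)) = 3*(½) = 3/2 ≈ 1.5000)
l(L, d) = 77/4 (l(L, d) = 3 - (3/2 - 1*34)/2 = 3 - (3/2 - 34)/2 = 3 - ½*(-65/2) = 3 + 65/4 = 77/4)
-7*l((-40 - 39)/(44 + 23), -91) = -7*77/4 = -539/4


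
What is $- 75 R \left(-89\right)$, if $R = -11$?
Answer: $-73425$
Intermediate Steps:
$- 75 R \left(-89\right) = \left(-75\right) \left(-11\right) \left(-89\right) = 825 \left(-89\right) = -73425$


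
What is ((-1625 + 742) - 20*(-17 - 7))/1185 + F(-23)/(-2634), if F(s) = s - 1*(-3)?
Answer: -172967/520215 ≈ -0.33249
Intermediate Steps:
F(s) = 3 + s (F(s) = s + 3 = 3 + s)
((-1625 + 742) - 20*(-17 - 7))/1185 + F(-23)/(-2634) = ((-1625 + 742) - 20*(-17 - 7))/1185 + (3 - 23)/(-2634) = (-883 - 20*(-24))*(1/1185) - 20*(-1/2634) = (-883 + 480)*(1/1185) + 10/1317 = -403*1/1185 + 10/1317 = -403/1185 + 10/1317 = -172967/520215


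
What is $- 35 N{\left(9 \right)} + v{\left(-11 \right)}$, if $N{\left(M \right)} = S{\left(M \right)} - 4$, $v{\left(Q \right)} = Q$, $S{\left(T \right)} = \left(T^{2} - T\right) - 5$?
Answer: $-2216$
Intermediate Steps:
$S{\left(T \right)} = -5 + T^{2} - T$
$N{\left(M \right)} = -9 + M^{2} - M$ ($N{\left(M \right)} = \left(-5 + M^{2} - M\right) - 4 = -9 + M^{2} - M$)
$- 35 N{\left(9 \right)} + v{\left(-11 \right)} = - 35 \left(-9 + 9^{2} - 9\right) - 11 = - 35 \left(-9 + 81 - 9\right) - 11 = \left(-35\right) 63 - 11 = -2205 - 11 = -2216$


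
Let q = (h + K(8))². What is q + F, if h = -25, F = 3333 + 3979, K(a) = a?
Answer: 7601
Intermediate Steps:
F = 7312
q = 289 (q = (-25 + 8)² = (-17)² = 289)
q + F = 289 + 7312 = 7601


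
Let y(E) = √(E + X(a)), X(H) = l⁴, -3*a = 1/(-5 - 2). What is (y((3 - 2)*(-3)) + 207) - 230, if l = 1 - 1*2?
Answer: -23 + I*√2 ≈ -23.0 + 1.4142*I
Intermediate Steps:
l = -1 (l = 1 - 2 = -1)
a = 1/21 (a = -1/(3*(-5 - 2)) = -⅓/(-7) = -⅓*(-⅐) = 1/21 ≈ 0.047619)
X(H) = 1 (X(H) = (-1)⁴ = 1)
y(E) = √(1 + E) (y(E) = √(E + 1) = √(1 + E))
(y((3 - 2)*(-3)) + 207) - 230 = (√(1 + (3 - 2)*(-3)) + 207) - 230 = (√(1 + 1*(-3)) + 207) - 230 = (√(1 - 3) + 207) - 230 = (√(-2) + 207) - 230 = (I*√2 + 207) - 230 = (207 + I*√2) - 230 = -23 + I*√2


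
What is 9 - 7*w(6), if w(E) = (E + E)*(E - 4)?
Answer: -159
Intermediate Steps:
w(E) = 2*E*(-4 + E) (w(E) = (2*E)*(-4 + E) = 2*E*(-4 + E))
9 - 7*w(6) = 9 - 14*6*(-4 + 6) = 9 - 14*6*2 = 9 - 7*24 = 9 - 168 = -159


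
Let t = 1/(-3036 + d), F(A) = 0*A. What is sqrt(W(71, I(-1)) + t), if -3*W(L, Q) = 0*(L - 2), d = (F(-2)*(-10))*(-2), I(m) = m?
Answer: I*sqrt(759)/1518 ≈ 0.018149*I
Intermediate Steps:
F(A) = 0
d = 0 (d = (0*(-10))*(-2) = 0*(-2) = 0)
W(L, Q) = 0 (W(L, Q) = -0*(L - 2) = -0*(-2 + L) = -1/3*0 = 0)
t = -1/3036 (t = 1/(-3036 + 0) = 1/(-3036) = -1/3036 ≈ -0.00032938)
sqrt(W(71, I(-1)) + t) = sqrt(0 - 1/3036) = sqrt(-1/3036) = I*sqrt(759)/1518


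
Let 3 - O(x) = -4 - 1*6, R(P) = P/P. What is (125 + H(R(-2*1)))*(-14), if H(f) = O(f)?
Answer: -1932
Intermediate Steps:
R(P) = 1
O(x) = 13 (O(x) = 3 - (-4 - 1*6) = 3 - (-4 - 6) = 3 - 1*(-10) = 3 + 10 = 13)
H(f) = 13
(125 + H(R(-2*1)))*(-14) = (125 + 13)*(-14) = 138*(-14) = -1932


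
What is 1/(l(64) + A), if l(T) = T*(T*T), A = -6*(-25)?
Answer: 1/262294 ≈ 3.8125e-6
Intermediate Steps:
A = 150
l(T) = T³ (l(T) = T*T² = T³)
1/(l(64) + A) = 1/(64³ + 150) = 1/(262144 + 150) = 1/262294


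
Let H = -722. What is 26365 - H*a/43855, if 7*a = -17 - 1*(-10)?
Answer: 1156236353/43855 ≈ 26365.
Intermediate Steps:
a = -1 (a = (-17 - 1*(-10))/7 = (-17 + 10)/7 = (⅐)*(-7) = -1)
26365 - H*a/43855 = 26365 - (-722*(-1))/43855 = 26365 - 722/43855 = 1156236353/43855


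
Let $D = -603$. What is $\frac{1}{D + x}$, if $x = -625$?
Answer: $- \frac{1}{1228} \approx -0.00081433$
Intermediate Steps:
$\frac{1}{D + x} = \frac{1}{-603 - 625} = \frac{1}{-1228} = - \frac{1}{1228}$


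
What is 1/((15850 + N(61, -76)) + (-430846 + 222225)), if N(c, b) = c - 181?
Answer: -1/192891 ≈ -5.1843e-6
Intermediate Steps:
N(c, b) = -181 + c
1/((15850 + N(61, -76)) + (-430846 + 222225)) = 1/((15850 + (-181 + 61)) + (-430846 + 222225)) = 1/((15850 - 120) - 208621) = 1/(15730 - 208621) = 1/(-192891) = -1/192891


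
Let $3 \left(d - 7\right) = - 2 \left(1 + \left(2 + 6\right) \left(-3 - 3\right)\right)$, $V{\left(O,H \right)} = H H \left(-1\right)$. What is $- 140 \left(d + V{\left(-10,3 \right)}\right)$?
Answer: $- \frac{12320}{3} \approx -4106.7$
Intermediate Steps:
$V{\left(O,H \right)} = - H^{2}$ ($V{\left(O,H \right)} = H^{2} \left(-1\right) = - H^{2}$)
$d = \frac{115}{3}$ ($d = 7 + \frac{\left(-2\right) \left(1 + \left(2 + 6\right) \left(-3 - 3\right)\right)}{3} = 7 + \frac{\left(-2\right) \left(1 + 8 \left(-6\right)\right)}{3} = 7 + \frac{\left(-2\right) \left(1 - 48\right)}{3} = 7 + \frac{\left(-2\right) \left(-47\right)}{3} = 7 + \frac{1}{3} \cdot 94 = 7 + \frac{94}{3} = \frac{115}{3} \approx 38.333$)
$- 140 \left(d + V{\left(-10,3 \right)}\right) = - 140 \left(\frac{115}{3} - 3^{2}\right) = - 140 \left(\frac{115}{3} - 9\right) = \left(-140\right) \frac{88}{3} = - \frac{12320}{3}$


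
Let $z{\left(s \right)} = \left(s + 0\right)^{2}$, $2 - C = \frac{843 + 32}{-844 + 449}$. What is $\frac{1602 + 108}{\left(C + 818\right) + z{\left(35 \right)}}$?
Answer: $\frac{1501}{1797} \approx 0.83528$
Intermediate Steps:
$C = \frac{333}{79}$ ($C = 2 - \frac{843 + 32}{-844 + 449} = 2 - \frac{875}{-395} = 2 - 875 \left(- \frac{1}{395}\right) = 2 - - \frac{175}{79} = 2 + \frac{175}{79} = \frac{333}{79} \approx 4.2152$)
$z{\left(s \right)} = s^{2}$
$\frac{1602 + 108}{\left(C + 818\right) + z{\left(35 \right)}} = \frac{1602 + 108}{\left(\frac{333}{79} + 818\right) + 35^{2}} = \frac{1710}{\frac{64955}{79} + 1225} = \frac{1710}{\frac{161730}{79}} = 1710 \cdot \frac{79}{161730} = \frac{1501}{1797}$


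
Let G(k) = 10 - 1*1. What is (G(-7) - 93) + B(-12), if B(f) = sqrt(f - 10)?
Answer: -84 + I*sqrt(22) ≈ -84.0 + 4.6904*I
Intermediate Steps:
G(k) = 9 (G(k) = 10 - 1 = 9)
B(f) = sqrt(-10 + f)
(G(-7) - 93) + B(-12) = (9 - 93) + sqrt(-10 - 12) = -84 + sqrt(-22) = -84 + I*sqrt(22)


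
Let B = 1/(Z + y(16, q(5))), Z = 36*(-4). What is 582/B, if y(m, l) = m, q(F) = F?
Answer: -74496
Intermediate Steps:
Z = -144
B = -1/128 (B = 1/(-144 + 16) = 1/(-128) = -1/128 ≈ -0.0078125)
582/B = 582/(-1/128) = 582*(-128) = -74496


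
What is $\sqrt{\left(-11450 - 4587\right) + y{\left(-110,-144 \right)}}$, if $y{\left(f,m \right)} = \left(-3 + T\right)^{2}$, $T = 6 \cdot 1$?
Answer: $2 i \sqrt{4007} \approx 126.6 i$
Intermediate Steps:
$T = 6$
$y{\left(f,m \right)} = 9$ ($y{\left(f,m \right)} = \left(-3 + 6\right)^{2} = 3^{2} = 9$)
$\sqrt{\left(-11450 - 4587\right) + y{\left(-110,-144 \right)}} = \sqrt{\left(-11450 - 4587\right) + 9} = \sqrt{-16037 + 9} = \sqrt{-16028} = 2 i \sqrt{4007}$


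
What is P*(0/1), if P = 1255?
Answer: 0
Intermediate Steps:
P*(0/1) = 1255*(0/1) = 1255*(0*1) = 1255*0 = 0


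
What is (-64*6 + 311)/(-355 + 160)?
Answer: 73/195 ≈ 0.37436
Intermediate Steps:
(-64*6 + 311)/(-355 + 160) = (-384 + 311)/(-195) = -73*(-1/195) = 73/195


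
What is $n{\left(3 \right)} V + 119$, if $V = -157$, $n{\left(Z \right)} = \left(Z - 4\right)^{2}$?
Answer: $-38$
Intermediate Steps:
$n{\left(Z \right)} = \left(-4 + Z\right)^{2}$
$n{\left(3 \right)} V + 119 = \left(-4 + 3\right)^{2} \left(-157\right) + 119 = \left(-1\right)^{2} \left(-157\right) + 119 = 1 \left(-157\right) + 119 = -157 + 119 = -38$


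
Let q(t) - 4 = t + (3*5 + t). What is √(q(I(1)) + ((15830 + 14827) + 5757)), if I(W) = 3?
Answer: √36439 ≈ 190.89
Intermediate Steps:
q(t) = 19 + 2*t (q(t) = 4 + (t + (3*5 + t)) = 4 + (t + (15 + t)) = 4 + (15 + 2*t) = 19 + 2*t)
√(q(I(1)) + ((15830 + 14827) + 5757)) = √((19 + 2*3) + ((15830 + 14827) + 5757)) = √((19 + 6) + (30657 + 5757)) = √(25 + 36414) = √36439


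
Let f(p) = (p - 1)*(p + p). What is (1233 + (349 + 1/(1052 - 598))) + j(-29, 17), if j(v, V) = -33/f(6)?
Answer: 7179793/4540 ≈ 1581.5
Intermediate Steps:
f(p) = 2*p*(-1 + p) (f(p) = (-1 + p)*(2*p) = 2*p*(-1 + p))
j(v, V) = -11/20 (j(v, V) = -33*1/(12*(-1 + 6)) = -33/(2*6*5) = -33/60 = -33*1/60 = -11/20)
(1233 + (349 + 1/(1052 - 598))) + j(-29, 17) = (1233 + (349 + 1/(1052 - 598))) - 11/20 = (1233 + (349 + 1/454)) - 11/20 = (1233 + 158447/454) - 11/20 = 718229/454 - 11/20 = 7179793/4540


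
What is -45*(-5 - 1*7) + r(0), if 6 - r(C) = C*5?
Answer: 546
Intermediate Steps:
r(C) = 6 - 5*C (r(C) = 6 - C*5 = 6 - 5*C)
-45*(-5 - 1*7) + r(0) = -45*(-5 - 1*7) + (6 - 5*0) = -45*(-5 - 7) + (6 + 0) = -45*(-12) + 6 = 540 + 6 = 546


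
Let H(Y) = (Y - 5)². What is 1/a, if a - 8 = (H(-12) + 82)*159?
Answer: 1/58997 ≈ 1.6950e-5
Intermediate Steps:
H(Y) = (-5 + Y)²
a = 58997 (a = 8 + ((-5 - 12)² + 82)*159 = 8 + ((-17)² + 82)*159 = 8 + (289 + 82)*159 = 8 + 371*159 = 8 + 58989 = 58997)
1/a = 1/58997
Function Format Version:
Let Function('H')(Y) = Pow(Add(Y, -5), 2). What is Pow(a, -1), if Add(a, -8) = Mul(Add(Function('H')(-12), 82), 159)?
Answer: Rational(1, 58997) ≈ 1.6950e-5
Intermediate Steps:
Function('H')(Y) = Pow(Add(-5, Y), 2)
a = 58997 (a = Add(8, Mul(Add(Pow(Add(-5, -12), 2), 82), 159)) = Add(8, Mul(Add(Pow(-17, 2), 82), 159)) = Add(8, Mul(Add(289, 82), 159)) = Add(8, Mul(371, 159)) = Add(8, 58989) = 58997)
Pow(a, -1) = Pow(58997, -1) = Rational(1, 58997)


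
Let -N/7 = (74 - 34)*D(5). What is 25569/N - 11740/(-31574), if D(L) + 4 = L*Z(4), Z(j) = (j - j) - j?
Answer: 147701401/35362880 ≈ 4.1767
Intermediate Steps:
Z(j) = -j (Z(j) = 0 - j = -j)
D(L) = -4 - 4*L (D(L) = -4 + L*(-1*4) = -4 + L*(-4) = -4 - 4*L)
N = 6720 (N = -7*(74 - 34)*(-4 - 4*5) = -280*(-4 - 20) = -280*(-24) = -7*(-960) = 6720)
25569/N - 11740/(-31574) = 25569/6720 - 11740/(-31574) = 25569*(1/6720) - 11740*(-1/31574) = 8523/2240 + 5870/15787 = 147701401/35362880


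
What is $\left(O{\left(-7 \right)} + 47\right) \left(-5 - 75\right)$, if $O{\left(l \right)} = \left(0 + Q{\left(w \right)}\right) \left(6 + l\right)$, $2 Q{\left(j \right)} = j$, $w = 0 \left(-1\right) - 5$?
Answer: $-3960$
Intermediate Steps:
$w = -5$ ($w = 0 - 5 = -5$)
$Q{\left(j \right)} = \frac{j}{2}$
$O{\left(l \right)} = -15 - \frac{5 l}{2}$ ($O{\left(l \right)} = \left(0 + \frac{1}{2} \left(-5\right)\right) \left(6 + l\right) = \left(0 - \frac{5}{2}\right) \left(6 + l\right) = - \frac{5 \left(6 + l\right)}{2} = -15 - \frac{5 l}{2}$)
$\left(O{\left(-7 \right)} + 47\right) \left(-5 - 75\right) = \left(\left(-15 - - \frac{35}{2}\right) + 47\right) \left(-5 - 75\right) = \left(\left(-15 + \frac{35}{2}\right) + 47\right) \left(-5 - 75\right) = \left(\frac{5}{2} + 47\right) \left(-80\right) = \frac{99}{2} \left(-80\right) = -3960$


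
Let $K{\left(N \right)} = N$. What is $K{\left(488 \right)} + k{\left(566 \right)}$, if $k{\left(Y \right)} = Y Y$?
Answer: $320844$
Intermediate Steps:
$k{\left(Y \right)} = Y^{2}$
$K{\left(488 \right)} + k{\left(566 \right)} = 488 + 566^{2} = 488 + 320356 = 320844$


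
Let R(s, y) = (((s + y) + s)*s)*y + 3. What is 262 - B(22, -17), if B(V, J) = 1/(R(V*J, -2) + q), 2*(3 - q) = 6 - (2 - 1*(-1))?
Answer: 293961644/1121991 ≈ 262.00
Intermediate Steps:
q = 3/2 (q = 3 - (6 - (2 - 1*(-1)))/2 = 3 - (6 - (2 + 1))/2 = 3 - (6 - 1*3)/2 = 3 - (6 - 3)/2 = 3 - ½*3 = 3 - 3/2 = 3/2 ≈ 1.5000)
R(s, y) = 3 + s*y*(y + 2*s) (R(s, y) = ((y + 2*s)*s)*y + 3 = (s*(y + 2*s))*y + 3 = s*y*(y + 2*s) + 3 = 3 + s*y*(y + 2*s))
B(V, J) = 1/(9/2 - 4*J²*V² + 4*J*V) (B(V, J) = 1/((3 + (V*J)*(-2)² + 2*(-2)*(V*J)²) + 3/2) = 1/((3 + (J*V)*4 + 2*(-2)*(J*V)²) + 3/2) = 1/((3 + 4*J*V + 2*(-2)*(J²*V²)) + 3/2) = 1/((3 + 4*J*V - 4*J²*V²) + 3/2) = 1/((3 - 4*J²*V² + 4*J*V) + 3/2) = 1/(9/2 - 4*J²*V² + 4*J*V))
262 - B(22, -17) = 262 - 2/(9 - 8*(-17)²*22² + 8*(-17)*22) = 262 - 2/(9 - 8*289*484 - 2992) = 262 - 2/(9 - 1119008 - 2992) = 262 - 2/(-1121991) = 262 - 2*(-1)/1121991 = 262 - 1*(-2/1121991) = 262 + 2/1121991 = 293961644/1121991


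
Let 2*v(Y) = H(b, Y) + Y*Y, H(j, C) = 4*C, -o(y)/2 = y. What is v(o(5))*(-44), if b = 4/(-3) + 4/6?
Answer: -1320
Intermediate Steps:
b = -2/3 (b = 4*(-1/3) + 4*(1/6) = -4/3 + 2/3 = -2/3 ≈ -0.66667)
o(y) = -2*y
v(Y) = Y**2/2 + 2*Y (v(Y) = (4*Y + Y*Y)/2 = (4*Y + Y**2)/2 = (Y**2 + 4*Y)/2 = Y**2/2 + 2*Y)
v(o(5))*(-44) = ((-2*5)*(4 - 2*5)/2)*(-44) = ((1/2)*(-10)*(4 - 10))*(-44) = ((1/2)*(-10)*(-6))*(-44) = 30*(-44) = -1320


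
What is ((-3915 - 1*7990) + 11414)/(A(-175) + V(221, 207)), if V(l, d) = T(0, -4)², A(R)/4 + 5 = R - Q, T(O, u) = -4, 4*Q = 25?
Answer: 491/729 ≈ 0.67352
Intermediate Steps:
Q = 25/4 (Q = (¼)*25 = 25/4 ≈ 6.2500)
A(R) = -45 + 4*R (A(R) = -20 + 4*(R - 1*25/4) = -20 + 4*(R - 25/4) = -20 + 4*(-25/4 + R) = -20 + (-25 + 4*R) = -45 + 4*R)
V(l, d) = 16 (V(l, d) = (-4)² = 16)
((-3915 - 1*7990) + 11414)/(A(-175) + V(221, 207)) = ((-3915 - 1*7990) + 11414)/((-45 + 4*(-175)) + 16) = ((-3915 - 7990) + 11414)/((-45 - 700) + 16) = (-11905 + 11414)/(-745 + 16) = -491/(-729) = -491*(-1/729) = 491/729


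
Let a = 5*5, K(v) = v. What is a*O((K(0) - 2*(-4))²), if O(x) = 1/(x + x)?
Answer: 25/128 ≈ 0.19531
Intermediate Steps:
a = 25
O(x) = 1/(2*x)
a*O((K(0) - 2*(-4))²) = 25*(1/(2*((0 - 2*(-4))²))) = 25*(1/(2*((0 + 8)²))) = 25*(1/(2*(8²))) = 25*((½)/64) = 25*((½)*(1/64)) = 25*(1/128) = 25/128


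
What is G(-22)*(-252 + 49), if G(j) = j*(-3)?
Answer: -13398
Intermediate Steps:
G(j) = -3*j
G(-22)*(-252 + 49) = (-3*(-22))*(-252 + 49) = 66*(-203) = -13398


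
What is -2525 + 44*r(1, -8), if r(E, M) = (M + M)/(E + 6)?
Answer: -18379/7 ≈ -2625.6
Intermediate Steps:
r(E, M) = 2*M/(6 + E) (r(E, M) = (2*M)/(6 + E) = 2*M/(6 + E))
-2525 + 44*r(1, -8) = -2525 + 44*(2*(-8)/(6 + 1)) = -2525 + 44*(2*(-8)/7) = -2525 + 44*(2*(-8)*(⅐)) = -2525 + 44*(-16/7) = -2525 - 704/7 = -18379/7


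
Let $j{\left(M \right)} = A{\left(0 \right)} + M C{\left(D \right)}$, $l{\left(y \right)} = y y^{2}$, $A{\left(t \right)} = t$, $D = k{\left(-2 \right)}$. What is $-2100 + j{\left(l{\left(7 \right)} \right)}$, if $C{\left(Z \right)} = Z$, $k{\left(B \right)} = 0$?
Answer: $-2100$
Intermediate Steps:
$D = 0$
$l{\left(y \right)} = y^{3}$
$j{\left(M \right)} = 0$ ($j{\left(M \right)} = 0 + M 0 = 0 + 0 = 0$)
$-2100 + j{\left(l{\left(7 \right)} \right)} = -2100 + 0 = -2100$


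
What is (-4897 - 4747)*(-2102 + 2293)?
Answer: -1842004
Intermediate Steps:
(-4897 - 4747)*(-2102 + 2293) = -9644*191 = -1842004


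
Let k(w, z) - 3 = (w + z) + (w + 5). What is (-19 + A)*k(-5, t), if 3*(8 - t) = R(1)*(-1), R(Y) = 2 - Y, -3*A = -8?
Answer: -931/9 ≈ -103.44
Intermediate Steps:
A = 8/3 (A = -1/3*(-8) = 8/3 ≈ 2.6667)
t = 25/3 (t = 8 - (2 - 1*1)*(-1)/3 = 8 - (2 - 1)*(-1)/3 = 8 - (-1)/3 = 8 - 1/3*(-1) = 8 + 1/3 = 25/3 ≈ 8.3333)
k(w, z) = 8 + z + 2*w (k(w, z) = 3 + ((w + z) + (w + 5)) = 3 + ((w + z) + (5 + w)) = 3 + (5 + z + 2*w) = 8 + z + 2*w)
(-19 + A)*k(-5, t) = (-19 + 8/3)*(8 + 25/3 + 2*(-5)) = -49*(8 + 25/3 - 10)/3 = -49/3*19/3 = -931/9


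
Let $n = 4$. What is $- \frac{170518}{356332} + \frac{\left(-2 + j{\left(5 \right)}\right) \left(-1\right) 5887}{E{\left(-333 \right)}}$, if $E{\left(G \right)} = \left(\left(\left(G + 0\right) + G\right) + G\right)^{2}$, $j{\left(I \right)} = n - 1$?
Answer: $- \frac{86137430501}{177809846166} \approx -0.48444$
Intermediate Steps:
$j{\left(I \right)} = 3$ ($j{\left(I \right)} = 4 - 1 = 3$)
$E{\left(G \right)} = 9 G^{2}$ ($E{\left(G \right)} = \left(\left(G + G\right) + G\right)^{2} = \left(2 G + G\right)^{2} = \left(3 G\right)^{2} = 9 G^{2}$)
$- \frac{170518}{356332} + \frac{\left(-2 + j{\left(5 \right)}\right) \left(-1\right) 5887}{E{\left(-333 \right)}} = - \frac{170518}{356332} + \frac{\left(-2 + 3\right) \left(-1\right) 5887}{9 \left(-333\right)^{2}} = \left(-170518\right) \frac{1}{356332} + \frac{1 \left(-1\right) 5887}{9 \cdot 110889} = - \frac{85259}{178166} + \frac{\left(-1\right) 5887}{998001} = - \frac{85259}{178166} - \frac{5887}{998001} = - \frac{86137430501}{177809846166}$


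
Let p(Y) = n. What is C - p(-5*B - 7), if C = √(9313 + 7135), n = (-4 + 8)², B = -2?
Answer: -16 + 8*√257 ≈ 112.25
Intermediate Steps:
n = 16 (n = 4² = 16)
p(Y) = 16
C = 8*√257 (C = √16448 = 8*√257 ≈ 128.25)
C - p(-5*B - 7) = 8*√257 - 1*16 = 8*√257 - 16 = -16 + 8*√257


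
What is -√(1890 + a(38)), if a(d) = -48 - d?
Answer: -2*√451 ≈ -42.474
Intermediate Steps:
-√(1890 + a(38)) = -√(1890 + (-48 - 1*38)) = -√(1890 + (-48 - 38)) = -√(1890 - 86) = -√1804 = -2*√451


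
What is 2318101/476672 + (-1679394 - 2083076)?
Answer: -1793461781739/476672 ≈ -3.7625e+6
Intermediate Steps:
2318101/476672 + (-1679394 - 2083076) = 2318101*(1/476672) - 3762470 = 2318101/476672 - 3762470 = -1793461781739/476672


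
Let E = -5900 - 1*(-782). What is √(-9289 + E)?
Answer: I*√14407 ≈ 120.03*I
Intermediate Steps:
E = -5118 (E = -5900 + 782 = -5118)
√(-9289 + E) = √(-9289 - 5118) = √(-14407) = I*√14407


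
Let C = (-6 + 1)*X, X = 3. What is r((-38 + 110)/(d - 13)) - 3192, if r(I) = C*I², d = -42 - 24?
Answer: -19999032/6241 ≈ -3204.5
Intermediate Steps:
d = -66
C = -15 (C = (-6 + 1)*3 = -5*3 = -15)
r(I) = -15*I²
r((-38 + 110)/(d - 13)) - 3192 = -15*(-38 + 110)²/(-66 - 13)² - 3192 = -15*(72/(-79))² - 3192 = -15*(72*(-1/79))² - 3192 = -15*(-72/79)² - 3192 = -15*5184/6241 - 3192 = -77760/6241 - 3192 = -19999032/6241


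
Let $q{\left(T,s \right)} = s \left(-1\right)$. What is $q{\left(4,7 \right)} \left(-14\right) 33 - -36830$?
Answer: $40064$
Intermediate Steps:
$q{\left(T,s \right)} = - s$
$q{\left(4,7 \right)} \left(-14\right) 33 - -36830 = \left(-1\right) 7 \left(-14\right) 33 - -36830 = \left(-7\right) \left(-14\right) 33 + 36830 = 98 \cdot 33 + 36830 = 3234 + 36830 = 40064$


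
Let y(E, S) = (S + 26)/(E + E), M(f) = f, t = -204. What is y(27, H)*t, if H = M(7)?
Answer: -374/3 ≈ -124.67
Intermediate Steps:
H = 7
y(E, S) = (26 + S)/(2*E) (y(E, S) = (26 + S)/((2*E)) = (26 + S)*(1/(2*E)) = (26 + S)/(2*E))
y(27, H)*t = ((½)*(26 + 7)/27)*(-204) = ((½)*(1/27)*33)*(-204) = (11/18)*(-204) = -374/3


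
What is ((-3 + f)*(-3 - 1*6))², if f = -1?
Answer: 1296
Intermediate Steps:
((-3 + f)*(-3 - 1*6))² = ((-3 - 1)*(-3 - 1*6))² = (-4*(-3 - 6))² = (-4*(-9))² = 36² = 1296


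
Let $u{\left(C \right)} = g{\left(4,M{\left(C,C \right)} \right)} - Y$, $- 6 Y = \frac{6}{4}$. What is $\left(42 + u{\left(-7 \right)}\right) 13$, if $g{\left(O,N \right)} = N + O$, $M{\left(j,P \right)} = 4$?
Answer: $\frac{2613}{4} \approx 653.25$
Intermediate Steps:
$Y = - \frac{1}{4}$ ($Y = - \frac{6 \cdot \frac{1}{4}}{6} = \left(- \frac{1}{6}\right) \frac{3}{2} = - \frac{1}{4} \approx -0.25$)
$u{\left(C \right)} = \frac{33}{4}$ ($u{\left(C \right)} = \left(4 + 4\right) - - \frac{1}{4} = 8 + \frac{1}{4} = \frac{33}{4}$)
$\left(42 + u{\left(-7 \right)}\right) 13 = \left(42 + \frac{33}{4}\right) 13 = \frac{201}{4} \cdot 13 = \frac{2613}{4}$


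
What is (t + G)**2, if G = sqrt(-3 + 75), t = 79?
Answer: 6313 + 948*sqrt(2) ≈ 7653.7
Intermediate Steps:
G = 6*sqrt(2) (G = sqrt(72) = 6*sqrt(2) ≈ 8.4853)
(t + G)**2 = (79 + 6*sqrt(2))**2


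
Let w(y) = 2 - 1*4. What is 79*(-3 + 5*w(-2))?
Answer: -1027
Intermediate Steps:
w(y) = -2 (w(y) = 2 - 4 = -2)
79*(-3 + 5*w(-2)) = 79*(-3 + 5*(-2)) = 79*(-3 - 10) = 79*(-13) = -1027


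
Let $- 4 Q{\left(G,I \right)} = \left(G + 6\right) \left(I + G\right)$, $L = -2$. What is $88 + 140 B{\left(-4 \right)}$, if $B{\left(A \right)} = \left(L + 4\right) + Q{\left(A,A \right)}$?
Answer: $928$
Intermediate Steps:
$Q{\left(G,I \right)} = - \frac{\left(6 + G\right) \left(G + I\right)}{4}$ ($Q{\left(G,I \right)} = - \frac{\left(G + 6\right) \left(I + G\right)}{4} = - \frac{\left(6 + G\right) \left(G + I\right)}{4}$)
$B{\left(A \right)} = 2 - 3 A - \frac{A^{2}}{2}$ ($B{\left(A \right)} = \left(-2 + 4\right) - \left(3 A + \frac{A^{2}}{4} + \frac{A A}{4}\right) = 2 - \left(\frac{A^{2}}{2} + 3 A\right) = 2 - 3 A - \frac{A^{2}}{2}$)
$88 + 140 B{\left(-4 \right)} = 88 + 140 \left(2 - -12 - \frac{\left(-4\right)^{2}}{2}\right) = 88 + 140 \left(2 + 12 - 8\right) = 88 + 140 \cdot 6 = 88 + 840 = 928$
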